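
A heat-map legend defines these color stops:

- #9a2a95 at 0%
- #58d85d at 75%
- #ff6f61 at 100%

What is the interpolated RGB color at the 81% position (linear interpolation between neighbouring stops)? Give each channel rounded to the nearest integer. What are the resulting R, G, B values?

81% lies between the 75% and 100% stops, so the local fraction is t = (81 − 75)/(100 − 75) = 6/25 ≈ 0.24.
#58d85d → (88, 216, 93); #ff6f61 → (255, 111, 97).
R = 88 + 0.24 × (255 − 88) = 128.08 → 128
G = 216 + 0.24 × (111 − 216) = 190.8 → 191
B = 93 + 0.24 × (97 − 93) = 93.96 → 94

(128, 191, 94)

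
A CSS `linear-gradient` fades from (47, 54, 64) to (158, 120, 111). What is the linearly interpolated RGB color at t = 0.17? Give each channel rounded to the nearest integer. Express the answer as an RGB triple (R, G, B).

(66, 65, 72)

R = 47 + 0.17 × (158 − 47) = 47 + 0.17 × 111 = 65.87 → 66
G = 54 + 0.17 × (120 − 54) = 54 + 0.17 × 66 = 65.22 → 65
B = 64 + 0.17 × (111 − 64) = 64 + 0.17 × 47 = 71.99 → 72
So the blended color is (66, 65, 72), about #424148.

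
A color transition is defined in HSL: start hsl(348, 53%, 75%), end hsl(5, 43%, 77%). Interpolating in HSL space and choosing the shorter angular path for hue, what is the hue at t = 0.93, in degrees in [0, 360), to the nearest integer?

Hue: 5 − 348 = -343°, but |-343| > 180 so the shorter arc goes the other way: Δh = -343 + 360 = 17°.
H = 348 + 0.93 × (17) = 363.81 → 364 → 364 mod 360 = 4°

4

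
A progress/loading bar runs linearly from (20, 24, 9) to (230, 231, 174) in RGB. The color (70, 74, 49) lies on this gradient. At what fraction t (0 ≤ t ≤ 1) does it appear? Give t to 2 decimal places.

Invert the lerp on the R channel (largest span, 210): t = (70 − 20) / (230 − 20) = 50/210 = 0.2381.
Check on G: (74 − 24)/(231 − 24) = 0.2415 ✓

0.24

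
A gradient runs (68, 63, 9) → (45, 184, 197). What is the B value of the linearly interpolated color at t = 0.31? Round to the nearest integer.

67

B = 9 + 0.31 × (197 − 9) = 67.28 → 67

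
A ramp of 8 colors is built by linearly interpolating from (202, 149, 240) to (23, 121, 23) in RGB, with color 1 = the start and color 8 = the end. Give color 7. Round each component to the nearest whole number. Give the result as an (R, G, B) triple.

(49, 125, 54)

With 8 swatches and endpoints inclusive, swatch 7 sits at t = (7 − 1)/(8 − 1) = 6/7 ≈ 0.8571.
R = 202 + 0.8571 × (23 − 202) = 48.579 → 49
G = 149 + 0.8571 × (121 − 149) = 125.001 → 125
B = 240 + 0.8571 × (23 − 240) = 54.009 → 54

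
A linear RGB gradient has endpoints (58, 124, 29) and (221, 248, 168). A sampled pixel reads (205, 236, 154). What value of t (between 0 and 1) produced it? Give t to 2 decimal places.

0.90

Invert the lerp on the R channel (largest span, 163): t = (205 − 58) / (221 − 58) = 147/163 = 0.90184.
Check on G: (236 − 124)/(248 − 124) = 0.9032 ✓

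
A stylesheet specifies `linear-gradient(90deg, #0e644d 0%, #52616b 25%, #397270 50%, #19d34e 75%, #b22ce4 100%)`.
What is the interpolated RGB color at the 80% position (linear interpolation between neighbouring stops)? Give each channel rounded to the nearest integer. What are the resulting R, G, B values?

(56, 178, 108)

80% lies between the 75% and 100% stops, so the local fraction is t = (80 − 75)/(100 − 75) = 5/25 ≈ 0.2.
#19d34e → (25, 211, 78); #b22ce4 → (178, 44, 228).
R = 25 + 0.2 × (178 − 25) = 55.6 → 56
G = 211 + 0.2 × (44 − 211) = 177.6 → 178
B = 78 + 0.2 × (228 − 78) = 108 → 108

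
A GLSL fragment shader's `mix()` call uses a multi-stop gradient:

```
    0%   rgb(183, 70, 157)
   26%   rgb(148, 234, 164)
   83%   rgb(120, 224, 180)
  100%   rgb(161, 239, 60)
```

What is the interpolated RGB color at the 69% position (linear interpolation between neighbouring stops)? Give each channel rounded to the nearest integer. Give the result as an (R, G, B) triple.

69% lies between the 26% and 83% stops, so the local fraction is t = (69 − 26)/(83 − 26) = 43/57 ≈ 0.7544.
R = 148 + 0.7544 × (120 − 148) = 126.877 → 127
G = 234 + 0.7544 × (224 − 234) = 226.456 → 226
B = 164 + 0.7544 × (180 − 164) = 176.07 → 176

(127, 226, 176)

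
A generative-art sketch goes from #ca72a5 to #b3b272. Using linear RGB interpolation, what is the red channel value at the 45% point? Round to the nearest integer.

192

R₁ = 202 (from #ca72a5), R₂ = 179 (from #b3b272).
R = 202 + 0.45 × (179 − 202) = 191.65 → 192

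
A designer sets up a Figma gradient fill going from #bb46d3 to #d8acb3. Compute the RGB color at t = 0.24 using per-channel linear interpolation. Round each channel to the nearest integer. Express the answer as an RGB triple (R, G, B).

#bb46d3 → (187, 70, 211); #d8acb3 → (216, 172, 179).
R = 187 + 0.24 × (216 − 187) = 187 + 0.24 × 29 = 193.96 → 194
G = 70 + 0.24 × (172 − 70) = 70 + 0.24 × 102 = 94.48 → 94
B = 211 + 0.24 × (179 − 211) = 211 + 0.24 × -32 = 203.32 → 203

(194, 94, 203)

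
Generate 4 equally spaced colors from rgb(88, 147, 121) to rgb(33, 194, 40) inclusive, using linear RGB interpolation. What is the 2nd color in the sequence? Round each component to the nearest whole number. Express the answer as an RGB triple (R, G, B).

(70, 163, 94)

With 4 swatches and endpoints inclusive, swatch 2 sits at t = (2 − 1)/(4 − 1) = 1/3 ≈ 0.3333.
R = 88 + 0.3333 × (33 − 88) = 69.668 → 70
G = 147 + 0.3333 × (194 − 147) = 162.665 → 163
B = 121 + 0.3333 × (40 − 121) = 94.003 → 94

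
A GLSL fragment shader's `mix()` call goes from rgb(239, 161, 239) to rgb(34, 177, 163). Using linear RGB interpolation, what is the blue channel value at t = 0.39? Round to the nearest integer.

209

B = 239 + 0.39 × (163 − 239) = 209.36 → 209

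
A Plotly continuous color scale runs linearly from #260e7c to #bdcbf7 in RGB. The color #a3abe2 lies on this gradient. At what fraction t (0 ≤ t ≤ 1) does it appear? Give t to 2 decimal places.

0.83

Invert the lerp on the G channel (largest span, 189): t = (171 − 14) / (203 − 14) = 157/189 = 0.83069.
Check on R: (163 − 38)/(189 − 38) = 0.8278 ✓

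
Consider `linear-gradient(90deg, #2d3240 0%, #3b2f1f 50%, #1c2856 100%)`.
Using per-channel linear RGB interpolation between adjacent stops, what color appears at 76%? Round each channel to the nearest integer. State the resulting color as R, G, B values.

76% lies between the 50% and 100% stops, so the local fraction is t = (76 − 50)/(100 − 50) = 26/50 ≈ 0.52.
#3b2f1f → (59, 47, 31); #1c2856 → (28, 40, 86).
R = 59 + 0.52 × (28 − 59) = 42.88 → 43
G = 47 + 0.52 × (40 − 47) = 43.36 → 43
B = 31 + 0.52 × (86 − 31) = 59.6 → 60

(43, 43, 60)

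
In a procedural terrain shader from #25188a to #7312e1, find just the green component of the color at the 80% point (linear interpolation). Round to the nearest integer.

19

G₁ = 24 (from #25188a), G₂ = 18 (from #7312e1).
G = 24 + 0.8 × (18 − 24) = 19.2 → 19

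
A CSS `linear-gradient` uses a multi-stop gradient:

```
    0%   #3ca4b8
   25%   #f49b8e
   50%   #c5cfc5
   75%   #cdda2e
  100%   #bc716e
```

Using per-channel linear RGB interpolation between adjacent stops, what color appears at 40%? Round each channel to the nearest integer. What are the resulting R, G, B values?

(216, 186, 175)

40% lies between the 25% and 50% stops, so the local fraction is t = (40 − 25)/(50 − 25) = 15/25 ≈ 0.6.
#f49b8e → (244, 155, 142); #c5cfc5 → (197, 207, 197).
R = 244 + 0.6 × (197 − 244) = 215.8 → 216
G = 155 + 0.6 × (207 − 155) = 186.2 → 186
B = 142 + 0.6 × (197 − 142) = 175 → 175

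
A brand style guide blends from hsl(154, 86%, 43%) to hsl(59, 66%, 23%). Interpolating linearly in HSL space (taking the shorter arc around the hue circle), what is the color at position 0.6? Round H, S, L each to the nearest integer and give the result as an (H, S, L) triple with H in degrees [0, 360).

Hue arc: Δh = 59 − 154 = -95° (|Δh| ≤ 180, already the shorter path).
H = 154 + 0.6 × (-95) = 97 → 97°
S = 86 + 0.6 × (66 − 86) = 74 → 74%
L = 43 + 0.6 × (23 − 43) = 31 → 31%

(97, 74, 31)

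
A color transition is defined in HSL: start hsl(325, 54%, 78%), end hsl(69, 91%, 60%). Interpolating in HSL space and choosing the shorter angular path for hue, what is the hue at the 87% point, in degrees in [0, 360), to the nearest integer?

Hue: 69 − 325 = -256°, but |-256| > 180 so the shorter arc goes the other way: Δh = -256 + 360 = 104°.
H = 325 + 0.87 × (104) = 415.48 → 415 → 415 mod 360 = 55°

55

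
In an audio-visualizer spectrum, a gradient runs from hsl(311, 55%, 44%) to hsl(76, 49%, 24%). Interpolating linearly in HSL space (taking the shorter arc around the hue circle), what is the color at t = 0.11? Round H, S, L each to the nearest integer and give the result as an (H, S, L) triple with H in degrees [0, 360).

Hue: 76 − 311 = -235°, but |-235| > 180 so the shorter arc goes the other way: Δh = -235 + 360 = 125°.
H = 311 + 0.11 × (125) = 324.75 → 325°
S = 55 + 0.11 × (49 − 55) = 54.34 → 54%
L = 44 + 0.11 × (24 − 44) = 41.8 → 42%

(325, 54, 42)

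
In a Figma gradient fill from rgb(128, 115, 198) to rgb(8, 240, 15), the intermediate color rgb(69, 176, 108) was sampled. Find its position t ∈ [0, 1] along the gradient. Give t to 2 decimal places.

0.49

Invert the lerp on the B channel (largest span, 183): t = (108 − 198) / (15 − 198) = -90/-183 = 0.4918.
Check on R: (69 − 128)/(8 − 128) = 0.4917 ✓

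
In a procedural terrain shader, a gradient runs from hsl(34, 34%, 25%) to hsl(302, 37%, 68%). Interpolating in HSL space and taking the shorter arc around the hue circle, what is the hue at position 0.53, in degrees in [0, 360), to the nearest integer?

345

Hue: 302 − 34 = 268°, but |268| > 180 so the shorter arc goes the other way: Δh = 268 − 360 = -92°.
H = 34 + 0.53 × (-92) = -14.76 → -15 → -15 mod 360 = 345°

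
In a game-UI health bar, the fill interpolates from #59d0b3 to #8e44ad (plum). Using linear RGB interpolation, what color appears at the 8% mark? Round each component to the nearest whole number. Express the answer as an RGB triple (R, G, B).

#59d0b3 → (89, 208, 179); #8e44ad → (142, 68, 173).
8% corresponds to t = 0.08.
R = 89 + 0.08 × (142 − 89) = 89 + 0.08 × 53 = 93.24 → 93
G = 208 + 0.08 × (68 − 208) = 208 + 0.08 × -140 = 196.8 → 197
B = 179 + 0.08 × (173 − 179) = 179 + 0.08 × -6 = 178.52 → 179

(93, 197, 179)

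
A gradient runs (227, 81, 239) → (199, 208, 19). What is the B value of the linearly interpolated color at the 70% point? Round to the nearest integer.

85

B = 239 + 0.7 × (19 − 239) = 85 → 85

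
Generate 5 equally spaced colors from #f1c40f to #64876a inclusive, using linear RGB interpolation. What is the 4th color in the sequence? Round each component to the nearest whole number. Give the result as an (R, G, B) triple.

With 5 swatches and endpoints inclusive, swatch 4 sits at t = (4 − 1)/(5 − 1) = 3/4 ≈ 0.75.
#f1c40f → (241, 196, 15); #64876a → (100, 135, 106).
R = 241 + 0.75 × (100 − 241) = 135.25 → 135
G = 196 + 0.75 × (135 − 196) = 150.25 → 150
B = 15 + 0.75 × (106 − 15) = 83.25 → 83

(135, 150, 83)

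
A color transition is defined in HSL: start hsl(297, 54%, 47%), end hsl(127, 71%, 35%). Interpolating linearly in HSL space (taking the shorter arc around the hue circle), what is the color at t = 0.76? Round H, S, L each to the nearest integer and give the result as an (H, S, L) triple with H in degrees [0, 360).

Hue arc: Δh = 127 − 297 = -170° (|Δh| ≤ 180, already the shorter path).
H = 297 + 0.76 × (-170) = 167.8 → 168°
S = 54 + 0.76 × (71 − 54) = 66.92 → 67%
L = 47 + 0.76 × (35 − 47) = 37.88 → 38%

(168, 67, 38)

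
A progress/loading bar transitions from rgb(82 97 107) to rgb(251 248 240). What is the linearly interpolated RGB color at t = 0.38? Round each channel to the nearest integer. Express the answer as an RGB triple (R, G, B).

R = 82 + 0.38 × (251 − 82) = 82 + 0.38 × 169 = 146.22 → 146
G = 97 + 0.38 × (248 − 97) = 97 + 0.38 × 151 = 154.38 → 154
B = 107 + 0.38 × (240 − 107) = 107 + 0.38 × 133 = 157.54 → 158

(146, 154, 158)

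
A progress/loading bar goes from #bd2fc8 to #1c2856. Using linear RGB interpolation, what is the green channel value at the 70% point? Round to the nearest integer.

42

G₁ = 47 (from #bd2fc8), G₂ = 40 (from #1c2856).
G = 47 + 0.7 × (40 − 47) = 42.1 → 42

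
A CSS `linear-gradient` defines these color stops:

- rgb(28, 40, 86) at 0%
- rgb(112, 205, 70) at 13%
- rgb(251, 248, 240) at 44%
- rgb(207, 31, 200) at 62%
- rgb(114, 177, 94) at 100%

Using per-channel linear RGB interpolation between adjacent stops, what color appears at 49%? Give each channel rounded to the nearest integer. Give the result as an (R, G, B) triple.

49% lies between the 44% and 62% stops, so the local fraction is t = (49 − 44)/(62 − 44) = 5/18 ≈ 0.2778.
R = 251 + 0.2778 × (207 − 251) = 238.777 → 239
G = 248 + 0.2778 × (31 − 248) = 187.717 → 188
B = 240 + 0.2778 × (200 − 240) = 228.888 → 229

(239, 188, 229)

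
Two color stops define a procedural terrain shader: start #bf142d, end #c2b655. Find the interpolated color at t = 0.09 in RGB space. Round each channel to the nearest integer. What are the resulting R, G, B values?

(191, 35, 49)

#bf142d → (191, 20, 45); #c2b655 → (194, 182, 85).
R = 191 + 0.09 × (194 − 191) = 191 + 0.09 × 3 = 191.27 → 191
G = 20 + 0.09 × (182 − 20) = 20 + 0.09 × 162 = 34.58 → 35
B = 45 + 0.09 × (85 − 45) = 45 + 0.09 × 40 = 48.6 → 49
So the blended color is (191, 35, 49), about #bf2331.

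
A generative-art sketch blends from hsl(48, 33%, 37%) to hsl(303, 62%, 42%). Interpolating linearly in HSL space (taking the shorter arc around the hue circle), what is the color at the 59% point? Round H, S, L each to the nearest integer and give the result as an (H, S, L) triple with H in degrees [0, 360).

Hue: 303 − 48 = 255°, but |255| > 180 so the shorter arc goes the other way: Δh = 255 − 360 = -105°.
H = 48 + 0.59 × (-105) = -13.95 → -14 → -14 mod 360 = 346°
S = 33 + 0.59 × (62 − 33) = 50.11 → 50%
L = 37 + 0.59 × (42 − 37) = 39.95 → 40%

(346, 50, 40)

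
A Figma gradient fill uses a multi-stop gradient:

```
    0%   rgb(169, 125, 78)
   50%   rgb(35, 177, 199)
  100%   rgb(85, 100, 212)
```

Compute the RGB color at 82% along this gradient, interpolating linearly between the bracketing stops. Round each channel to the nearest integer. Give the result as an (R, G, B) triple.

82% lies between the 50% and 100% stops, so the local fraction is t = (82 − 50)/(100 − 50) = 32/50 ≈ 0.64.
R = 35 + 0.64 × (85 − 35) = 67 → 67
G = 177 + 0.64 × (100 − 177) = 127.72 → 128
B = 199 + 0.64 × (212 − 199) = 207.32 → 207

(67, 128, 207)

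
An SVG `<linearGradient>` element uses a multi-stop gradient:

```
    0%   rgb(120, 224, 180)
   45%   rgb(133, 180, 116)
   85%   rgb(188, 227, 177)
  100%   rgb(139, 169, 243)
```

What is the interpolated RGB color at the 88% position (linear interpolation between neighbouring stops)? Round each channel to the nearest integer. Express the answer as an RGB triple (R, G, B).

88% lies between the 85% and 100% stops, so the local fraction is t = (88 − 85)/(100 − 85) = 3/15 ≈ 0.2.
R = 188 + 0.2 × (139 − 188) = 178.2 → 178
G = 227 + 0.2 × (169 − 227) = 215.4 → 215
B = 177 + 0.2 × (243 − 177) = 190.2 → 190

(178, 215, 190)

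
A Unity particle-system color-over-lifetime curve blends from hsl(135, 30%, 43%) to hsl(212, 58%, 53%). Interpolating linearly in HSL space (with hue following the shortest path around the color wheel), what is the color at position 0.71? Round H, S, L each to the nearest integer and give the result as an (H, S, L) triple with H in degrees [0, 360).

Hue arc: Δh = 212 − 135 = 77° (|Δh| ≤ 180, already the shorter path).
H = 135 + 0.71 × (77) = 189.67 → 190°
S = 30 + 0.71 × (58 − 30) = 49.88 → 50%
L = 43 + 0.71 × (53 − 43) = 50.1 → 50%

(190, 50, 50)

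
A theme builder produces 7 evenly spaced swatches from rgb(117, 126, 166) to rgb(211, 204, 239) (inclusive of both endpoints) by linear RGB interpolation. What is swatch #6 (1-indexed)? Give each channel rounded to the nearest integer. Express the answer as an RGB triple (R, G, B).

With 7 swatches and endpoints inclusive, swatch 6 sits at t = (6 − 1)/(7 − 1) = 5/6 ≈ 0.8333.
R = 117 + 0.8333 × (211 − 117) = 195.33 → 195
G = 126 + 0.8333 × (204 − 126) = 190.997 → 191
B = 166 + 0.8333 × (239 − 166) = 226.831 → 227

(195, 191, 227)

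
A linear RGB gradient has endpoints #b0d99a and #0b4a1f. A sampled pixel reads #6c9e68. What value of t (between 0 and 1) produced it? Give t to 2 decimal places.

Invert the lerp on the R channel (largest span, 165): t = (108 − 176) / (11 − 176) = -68/-165 = 0.41212.
Check on G: (158 − 217)/(74 − 217) = 0.4126 ✓

0.41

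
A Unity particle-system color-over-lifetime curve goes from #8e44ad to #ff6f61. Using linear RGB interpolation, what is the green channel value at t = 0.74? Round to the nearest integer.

G₁ = 68 (from #8e44ad), G₂ = 111 (from #ff6f61).
G = 68 + 0.74 × (111 − 68) = 99.82 → 100

100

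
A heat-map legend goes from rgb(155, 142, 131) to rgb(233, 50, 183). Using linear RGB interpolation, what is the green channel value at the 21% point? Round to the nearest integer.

G = 142 + 0.21 × (50 − 142) = 122.68 → 123

123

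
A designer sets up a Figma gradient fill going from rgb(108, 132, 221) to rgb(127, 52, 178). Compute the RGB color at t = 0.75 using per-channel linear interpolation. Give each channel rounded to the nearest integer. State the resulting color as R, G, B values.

(122, 72, 189)

R = 108 + 0.75 × (127 − 108) = 108 + 0.75 × 19 = 122.25 → 122
G = 132 + 0.75 × (52 − 132) = 132 + 0.75 × -80 = 72 → 72
B = 221 + 0.75 × (178 − 221) = 221 + 0.75 × -43 = 188.75 → 189
So the blended color is (122, 72, 189), about #7a48bd.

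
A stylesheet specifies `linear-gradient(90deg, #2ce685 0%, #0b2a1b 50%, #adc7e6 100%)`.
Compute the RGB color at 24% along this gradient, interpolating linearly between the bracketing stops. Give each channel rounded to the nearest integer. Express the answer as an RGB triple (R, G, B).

(28, 140, 82)

24% lies between the 0% and 50% stops, so the local fraction is t = (24 − 0)/(50 − 0) = 24/50 ≈ 0.48.
#2ce685 → (44, 230, 133); #0b2a1b → (11, 42, 27).
R = 44 + 0.48 × (11 − 44) = 28.16 → 28
G = 230 + 0.48 × (42 − 230) = 139.76 → 140
B = 133 + 0.48 × (27 − 133) = 82.12 → 82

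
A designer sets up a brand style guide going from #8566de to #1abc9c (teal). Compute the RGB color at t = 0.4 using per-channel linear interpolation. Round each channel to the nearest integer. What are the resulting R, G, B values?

#8566de → (133, 102, 222); #1abc9c → (26, 188, 156).
R = 133 + 0.4 × (26 − 133) = 133 + 0.4 × -107 = 90.2 → 90
G = 102 + 0.4 × (188 − 102) = 102 + 0.4 × 86 = 136.4 → 136
B = 222 + 0.4 × (156 − 222) = 222 + 0.4 × -66 = 195.6 → 196

(90, 136, 196)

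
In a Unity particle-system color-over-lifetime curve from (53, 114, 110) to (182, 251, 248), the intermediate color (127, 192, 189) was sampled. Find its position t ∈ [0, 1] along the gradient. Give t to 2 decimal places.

Invert the lerp on the B channel (largest span, 138): t = (189 − 110) / (248 − 110) = 79/138 = 0.57246.
Check on R: (127 − 53)/(182 − 53) = 0.5736 ✓

0.57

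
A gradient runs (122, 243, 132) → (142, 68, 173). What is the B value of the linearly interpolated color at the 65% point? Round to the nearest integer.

B = 132 + 0.65 × (173 − 132) = 158.65 → 159

159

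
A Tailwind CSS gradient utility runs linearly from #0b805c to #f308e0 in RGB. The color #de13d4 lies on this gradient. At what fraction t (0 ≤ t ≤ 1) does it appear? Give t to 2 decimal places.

Invert the lerp on the R channel (largest span, 232): t = (222 − 11) / (243 − 11) = 211/232 = 0.90948.
Check on G: (19 − 128)/(8 − 128) = 0.9083 ✓

0.91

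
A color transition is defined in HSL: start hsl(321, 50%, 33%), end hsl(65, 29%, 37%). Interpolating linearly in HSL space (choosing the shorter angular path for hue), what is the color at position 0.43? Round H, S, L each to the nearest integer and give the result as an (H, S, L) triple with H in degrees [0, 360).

Hue: 65 − 321 = -256°, but |-256| > 180 so the shorter arc goes the other way: Δh = -256 + 360 = 104°.
H = 321 + 0.43 × (104) = 365.72 → 366 → 366 mod 360 = 6°
S = 50 + 0.43 × (29 − 50) = 40.97 → 41%
L = 33 + 0.43 × (37 − 33) = 34.72 → 35%

(6, 41, 35)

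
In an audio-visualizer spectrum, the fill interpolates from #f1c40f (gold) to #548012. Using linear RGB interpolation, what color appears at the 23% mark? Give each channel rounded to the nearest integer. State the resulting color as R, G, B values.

#f1c40f → (241, 196, 15); #548012 → (84, 128, 18).
23% corresponds to t = 0.23.
R = 241 + 0.23 × (84 − 241) = 241 + 0.23 × -157 = 204.89 → 205
G = 196 + 0.23 × (128 − 196) = 196 + 0.23 × -68 = 180.36 → 180
B = 15 + 0.23 × (18 − 15) = 15 + 0.23 × 3 = 15.69 → 16
So the blended color is (205, 180, 16), about #cdb410.

(205, 180, 16)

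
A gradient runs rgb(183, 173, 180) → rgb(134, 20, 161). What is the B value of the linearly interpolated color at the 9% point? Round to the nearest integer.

178

B = 180 + 0.09 × (161 − 180) = 178.29 → 178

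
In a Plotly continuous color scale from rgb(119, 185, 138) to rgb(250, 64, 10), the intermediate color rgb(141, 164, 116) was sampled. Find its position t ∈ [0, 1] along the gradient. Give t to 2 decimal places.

Invert the lerp on the R channel (largest span, 131): t = (141 − 119) / (250 − 119) = 22/131 = 0.16794.
Check on G: (164 − 185)/(64 − 185) = 0.1736 ✓

0.17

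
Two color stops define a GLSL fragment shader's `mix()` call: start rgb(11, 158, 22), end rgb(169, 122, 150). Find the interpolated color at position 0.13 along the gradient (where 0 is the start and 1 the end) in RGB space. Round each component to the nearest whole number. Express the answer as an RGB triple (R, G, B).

R = 11 + 0.13 × (169 − 11) = 11 + 0.13 × 158 = 31.54 → 32
G = 158 + 0.13 × (122 − 158) = 158 + 0.13 × -36 = 153.32 → 153
B = 22 + 0.13 × (150 − 22) = 22 + 0.13 × 128 = 38.64 → 39

(32, 153, 39)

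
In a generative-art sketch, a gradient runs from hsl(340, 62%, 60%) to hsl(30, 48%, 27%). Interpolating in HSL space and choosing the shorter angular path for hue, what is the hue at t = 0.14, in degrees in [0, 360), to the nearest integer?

Hue: 30 − 340 = -310°, but |-310| > 180 so the shorter arc goes the other way: Δh = -310 + 360 = 50°.
H = 340 + 0.14 × (50) = 347 → 347°

347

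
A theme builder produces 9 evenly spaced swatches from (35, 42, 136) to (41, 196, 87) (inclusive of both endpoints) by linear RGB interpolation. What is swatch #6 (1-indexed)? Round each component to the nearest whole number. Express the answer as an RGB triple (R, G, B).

With 9 swatches and endpoints inclusive, swatch 6 sits at t = (6 − 1)/(9 − 1) = 5/8 ≈ 0.625.
R = 35 + 0.625 × (41 − 35) = 38.75 → 39
G = 42 + 0.625 × (196 − 42) = 138.25 → 138
B = 136 + 0.625 × (87 − 136) = 105.375 → 105

(39, 138, 105)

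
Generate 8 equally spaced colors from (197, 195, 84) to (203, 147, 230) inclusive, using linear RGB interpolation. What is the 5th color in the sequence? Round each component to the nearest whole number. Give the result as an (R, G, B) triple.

With 8 swatches and endpoints inclusive, swatch 5 sits at t = (5 − 1)/(8 − 1) = 4/7 ≈ 0.5714.
R = 197 + 0.5714 × (203 − 197) = 200.428 → 200
G = 195 + 0.5714 × (147 − 195) = 167.573 → 168
B = 84 + 0.5714 × (230 − 84) = 167.424 → 167

(200, 168, 167)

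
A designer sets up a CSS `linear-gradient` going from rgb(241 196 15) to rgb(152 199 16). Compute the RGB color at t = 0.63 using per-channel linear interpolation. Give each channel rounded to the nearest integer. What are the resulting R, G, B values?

(185, 198, 16)

R = 241 + 0.63 × (152 − 241) = 241 + 0.63 × -89 = 184.93 → 185
G = 196 + 0.63 × (199 − 196) = 196 + 0.63 × 3 = 197.89 → 198
B = 15 + 0.63 × (16 − 15) = 15 + 0.63 × 1 = 15.63 → 16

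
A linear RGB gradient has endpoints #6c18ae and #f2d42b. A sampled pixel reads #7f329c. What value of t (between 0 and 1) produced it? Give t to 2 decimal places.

Invert the lerp on the G channel (largest span, 188): t = (50 − 24) / (212 − 24) = 26/188 = 0.1383.
Check on R: (127 − 108)/(242 − 108) = 0.1418 ✓

0.14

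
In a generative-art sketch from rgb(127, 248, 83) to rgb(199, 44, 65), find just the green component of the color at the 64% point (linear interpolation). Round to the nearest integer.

117

G = 248 + 0.64 × (44 − 248) = 117.44 → 117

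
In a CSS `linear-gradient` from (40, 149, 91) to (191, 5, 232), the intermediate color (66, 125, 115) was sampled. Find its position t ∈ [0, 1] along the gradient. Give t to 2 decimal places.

Invert the lerp on the R channel (largest span, 151): t = (66 − 40) / (191 − 40) = 26/151 = 0.17219.
Check on G: (125 − 149)/(5 − 149) = 0.1667 ✓

0.17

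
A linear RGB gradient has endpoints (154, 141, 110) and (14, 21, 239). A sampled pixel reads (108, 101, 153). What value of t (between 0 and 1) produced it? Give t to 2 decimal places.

Invert the lerp on the R channel (largest span, 140): t = (108 − 154) / (14 − 154) = -46/-140 = 0.32857.
Check on G: (101 − 141)/(21 − 141) = 0.3333 ✓

0.33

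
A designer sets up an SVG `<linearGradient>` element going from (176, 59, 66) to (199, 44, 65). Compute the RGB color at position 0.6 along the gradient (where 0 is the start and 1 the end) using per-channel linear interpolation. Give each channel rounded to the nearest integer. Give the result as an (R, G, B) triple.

(190, 50, 65)

R = 176 + 0.6 × (199 − 176) = 176 + 0.6 × 23 = 189.8 → 190
G = 59 + 0.6 × (44 − 59) = 59 + 0.6 × -15 = 50 → 50
B = 66 + 0.6 × (65 − 66) = 66 + 0.6 × -1 = 65.4 → 65
So the blended color is (190, 50, 65), about #be3241.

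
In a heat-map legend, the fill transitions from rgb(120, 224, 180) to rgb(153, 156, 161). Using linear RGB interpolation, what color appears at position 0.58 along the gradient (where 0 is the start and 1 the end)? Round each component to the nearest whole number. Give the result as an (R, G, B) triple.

(139, 185, 169)

R = 120 + 0.58 × (153 − 120) = 120 + 0.58 × 33 = 139.14 → 139
G = 224 + 0.58 × (156 − 224) = 224 + 0.58 × -68 = 184.56 → 185
B = 180 + 0.58 × (161 − 180) = 180 + 0.58 × -19 = 168.98 → 169
So the blended color is (139, 185, 169), about #8bb9a9.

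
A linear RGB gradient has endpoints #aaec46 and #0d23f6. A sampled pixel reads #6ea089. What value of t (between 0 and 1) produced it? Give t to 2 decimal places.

0.38

Invert the lerp on the G channel (largest span, 201): t = (160 − 236) / (35 − 236) = -76/-201 = 0.37811.
Check on R: (110 − 170)/(13 − 170) = 0.3822 ✓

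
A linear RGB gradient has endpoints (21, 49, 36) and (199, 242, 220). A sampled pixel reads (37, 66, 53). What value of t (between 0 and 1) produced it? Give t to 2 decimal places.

Invert the lerp on the G channel (largest span, 193): t = (66 − 49) / (242 − 49) = 17/193 = 0.088083.
Check on R: (37 − 21)/(199 − 21) = 0.08989 ✓

0.09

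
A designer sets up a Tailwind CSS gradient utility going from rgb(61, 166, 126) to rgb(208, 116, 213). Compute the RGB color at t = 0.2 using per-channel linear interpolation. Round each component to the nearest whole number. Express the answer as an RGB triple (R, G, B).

R = 61 + 0.2 × (208 − 61) = 61 + 0.2 × 147 = 90.4 → 90
G = 166 + 0.2 × (116 − 166) = 166 + 0.2 × -50 = 156 → 156
B = 126 + 0.2 × (213 − 126) = 126 + 0.2 × 87 = 143.4 → 143

(90, 156, 143)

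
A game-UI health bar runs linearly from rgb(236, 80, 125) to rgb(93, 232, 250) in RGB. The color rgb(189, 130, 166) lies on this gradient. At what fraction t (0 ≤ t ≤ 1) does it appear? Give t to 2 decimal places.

Invert the lerp on the G channel (largest span, 152): t = (130 − 80) / (232 − 80) = 50/152 = 0.32895.
Check on R: (189 − 236)/(93 − 236) = 0.3287 ✓

0.33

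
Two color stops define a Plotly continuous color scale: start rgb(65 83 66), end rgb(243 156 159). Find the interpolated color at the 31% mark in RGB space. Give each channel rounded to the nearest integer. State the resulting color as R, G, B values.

31% corresponds to t = 0.31.
R = 65 + 0.31 × (243 − 65) = 65 + 0.31 × 178 = 120.18 → 120
G = 83 + 0.31 × (156 − 83) = 83 + 0.31 × 73 = 105.63 → 106
B = 66 + 0.31 × (159 − 66) = 66 + 0.31 × 93 = 94.83 → 95
So the blended color is (120, 106, 95), about #786a5f.

(120, 106, 95)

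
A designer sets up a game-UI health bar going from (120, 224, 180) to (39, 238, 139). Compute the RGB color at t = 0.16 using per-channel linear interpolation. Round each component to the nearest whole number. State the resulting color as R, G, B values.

R = 120 + 0.16 × (39 − 120) = 120 + 0.16 × -81 = 107.04 → 107
G = 224 + 0.16 × (238 − 224) = 224 + 0.16 × 14 = 226.24 → 226
B = 180 + 0.16 × (139 − 180) = 180 + 0.16 × -41 = 173.44 → 173

(107, 226, 173)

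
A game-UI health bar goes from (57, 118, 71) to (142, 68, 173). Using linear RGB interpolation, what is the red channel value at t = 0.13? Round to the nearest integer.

R = 57 + 0.13 × (142 − 57) = 68.05 → 68

68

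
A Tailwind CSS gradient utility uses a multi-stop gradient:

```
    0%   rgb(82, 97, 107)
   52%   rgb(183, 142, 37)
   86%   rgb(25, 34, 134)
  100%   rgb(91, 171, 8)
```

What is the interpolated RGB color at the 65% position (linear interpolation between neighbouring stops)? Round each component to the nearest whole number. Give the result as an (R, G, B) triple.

(123, 101, 74)

65% lies between the 52% and 86% stops, so the local fraction is t = (65 − 52)/(86 − 52) = 13/34 ≈ 0.3824.
R = 183 + 0.3824 × (25 − 183) = 122.581 → 123
G = 142 + 0.3824 × (34 − 142) = 100.701 → 101
B = 37 + 0.3824 × (134 − 37) = 74.093 → 74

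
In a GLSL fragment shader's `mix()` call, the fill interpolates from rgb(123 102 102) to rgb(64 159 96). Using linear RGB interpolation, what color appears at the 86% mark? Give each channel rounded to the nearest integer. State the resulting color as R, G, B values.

86% corresponds to t = 0.86.
R = 123 + 0.86 × (64 − 123) = 123 + 0.86 × -59 = 72.26 → 72
G = 102 + 0.86 × (159 − 102) = 102 + 0.86 × 57 = 151.02 → 151
B = 102 + 0.86 × (96 − 102) = 102 + 0.86 × -6 = 96.84 → 97
So the blended color is (72, 151, 97), about #489761.

(72, 151, 97)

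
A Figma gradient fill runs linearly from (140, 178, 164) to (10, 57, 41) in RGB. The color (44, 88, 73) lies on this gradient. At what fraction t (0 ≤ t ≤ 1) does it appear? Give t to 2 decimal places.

0.74

Invert the lerp on the R channel (largest span, 130): t = (44 − 140) / (10 − 140) = -96/-130 = 0.73846.
Check on G: (88 − 178)/(57 − 178) = 0.7438 ✓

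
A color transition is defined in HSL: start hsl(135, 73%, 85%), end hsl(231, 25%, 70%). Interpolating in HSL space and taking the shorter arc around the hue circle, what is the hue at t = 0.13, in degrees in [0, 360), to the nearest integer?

147

Hue arc: Δh = 231 − 135 = 96° (|Δh| ≤ 180, already the shorter path).
H = 135 + 0.13 × (96) = 147.48 → 147°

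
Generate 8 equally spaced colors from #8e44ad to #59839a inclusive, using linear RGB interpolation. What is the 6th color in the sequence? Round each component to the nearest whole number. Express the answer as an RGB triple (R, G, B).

(104, 113, 159)

With 8 swatches and endpoints inclusive, swatch 6 sits at t = (6 − 1)/(8 − 1) = 5/7 ≈ 0.7143.
#8e44ad → (142, 68, 173); #59839a → (89, 131, 154).
R = 142 + 0.7143 × (89 − 142) = 104.142 → 104
G = 68 + 0.7143 × (131 − 68) = 113.001 → 113
B = 173 + 0.7143 × (154 − 173) = 159.428 → 159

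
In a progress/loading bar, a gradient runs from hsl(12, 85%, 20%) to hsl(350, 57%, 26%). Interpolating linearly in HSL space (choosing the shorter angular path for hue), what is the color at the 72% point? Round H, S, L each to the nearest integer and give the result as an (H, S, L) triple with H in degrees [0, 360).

Hue: 350 − 12 = 338°, but |338| > 180 so the shorter arc goes the other way: Δh = 338 − 360 = -22°.
H = 12 + 0.72 × (-22) = -3.84 → -4 → -4 mod 360 = 356°
S = 85 + 0.72 × (57 − 85) = 64.84 → 65%
L = 20 + 0.72 × (26 − 20) = 24.32 → 24%

(356, 65, 24)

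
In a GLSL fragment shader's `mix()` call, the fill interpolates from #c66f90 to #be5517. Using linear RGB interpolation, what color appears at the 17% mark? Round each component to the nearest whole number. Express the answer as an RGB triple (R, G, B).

(197, 107, 123)

#c66f90 → (198, 111, 144); #be5517 → (190, 85, 23).
17% corresponds to t = 0.17.
R = 198 + 0.17 × (190 − 198) = 198 + 0.17 × -8 = 196.64 → 197
G = 111 + 0.17 × (85 − 111) = 111 + 0.17 × -26 = 106.58 → 107
B = 144 + 0.17 × (23 − 144) = 144 + 0.17 × -121 = 123.43 → 123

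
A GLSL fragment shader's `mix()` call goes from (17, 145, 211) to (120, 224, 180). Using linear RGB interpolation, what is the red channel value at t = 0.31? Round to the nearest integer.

R = 17 + 0.31 × (120 − 17) = 48.93 → 49

49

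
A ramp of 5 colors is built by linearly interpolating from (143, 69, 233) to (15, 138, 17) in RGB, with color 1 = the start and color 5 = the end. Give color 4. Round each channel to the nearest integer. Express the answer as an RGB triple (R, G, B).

(47, 121, 71)

With 5 swatches and endpoints inclusive, swatch 4 sits at t = (4 − 1)/(5 − 1) = 3/4 ≈ 0.75.
R = 143 + 0.75 × (15 − 143) = 47 → 47
G = 69 + 0.75 × (138 − 69) = 120.75 → 121
B = 233 + 0.75 × (17 − 233) = 71 → 71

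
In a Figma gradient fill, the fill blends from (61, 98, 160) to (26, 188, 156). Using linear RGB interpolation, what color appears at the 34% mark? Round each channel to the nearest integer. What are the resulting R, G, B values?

(49, 129, 159)

34% corresponds to t = 0.34.
R = 61 + 0.34 × (26 − 61) = 61 + 0.34 × -35 = 49.1 → 49
G = 98 + 0.34 × (188 − 98) = 98 + 0.34 × 90 = 128.6 → 129
B = 160 + 0.34 × (156 − 160) = 160 + 0.34 × -4 = 158.64 → 159
So the blended color is (49, 129, 159), about #31819f.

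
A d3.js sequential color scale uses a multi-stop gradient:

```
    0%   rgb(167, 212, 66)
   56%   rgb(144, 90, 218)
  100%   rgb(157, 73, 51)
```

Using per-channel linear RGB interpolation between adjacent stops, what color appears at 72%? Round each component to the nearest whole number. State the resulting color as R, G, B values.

72% lies between the 56% and 100% stops, so the local fraction is t = (72 − 56)/(100 − 56) = 16/44 ≈ 0.3636.
R = 144 + 0.3636 × (157 − 144) = 148.727 → 149
G = 90 + 0.3636 × (73 − 90) = 83.819 → 84
B = 218 + 0.3636 × (51 − 218) = 157.279 → 157

(149, 84, 157)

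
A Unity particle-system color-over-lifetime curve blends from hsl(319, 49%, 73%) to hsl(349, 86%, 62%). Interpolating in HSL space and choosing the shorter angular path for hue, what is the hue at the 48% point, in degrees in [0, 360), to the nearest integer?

333

Hue arc: Δh = 349 − 319 = 30° (|Δh| ≤ 180, already the shorter path).
H = 319 + 0.48 × (30) = 333.4 → 333°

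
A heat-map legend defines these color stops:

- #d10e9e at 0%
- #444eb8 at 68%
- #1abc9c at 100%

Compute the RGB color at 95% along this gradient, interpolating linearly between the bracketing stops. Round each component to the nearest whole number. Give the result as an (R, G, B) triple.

(33, 171, 160)

95% lies between the 68% and 100% stops, so the local fraction is t = (95 − 68)/(100 − 68) = 27/32 ≈ 0.8438.
#444eb8 → (68, 78, 184); #1abc9c → (26, 188, 156).
R = 68 + 0.8438 × (26 − 68) = 32.56 → 33
G = 78 + 0.8438 × (188 − 78) = 170.818 → 171
B = 184 + 0.8438 × (156 − 184) = 160.374 → 160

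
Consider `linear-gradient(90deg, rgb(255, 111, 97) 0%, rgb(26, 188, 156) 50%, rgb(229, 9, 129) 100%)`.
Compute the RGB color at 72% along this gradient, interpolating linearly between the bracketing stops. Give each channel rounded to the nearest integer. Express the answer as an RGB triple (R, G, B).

72% lies between the 50% and 100% stops, so the local fraction is t = (72 − 50)/(100 − 50) = 22/50 ≈ 0.44.
R = 26 + 0.44 × (229 − 26) = 115.32 → 115
G = 188 + 0.44 × (9 − 188) = 109.24 → 109
B = 156 + 0.44 × (129 − 156) = 144.12 → 144

(115, 109, 144)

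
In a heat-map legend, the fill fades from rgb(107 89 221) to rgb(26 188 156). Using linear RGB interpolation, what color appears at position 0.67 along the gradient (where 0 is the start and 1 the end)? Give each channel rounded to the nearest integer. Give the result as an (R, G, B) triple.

(53, 155, 177)

R = 107 + 0.67 × (26 − 107) = 107 + 0.67 × -81 = 52.73 → 53
G = 89 + 0.67 × (188 − 89) = 89 + 0.67 × 99 = 155.33 → 155
B = 221 + 0.67 × (156 − 221) = 221 + 0.67 × -65 = 177.45 → 177
So the blended color is (53, 155, 177), about #359bb1.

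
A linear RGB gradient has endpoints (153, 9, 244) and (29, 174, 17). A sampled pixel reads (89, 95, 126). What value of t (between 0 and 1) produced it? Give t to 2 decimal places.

Invert the lerp on the B channel (largest span, 227): t = (126 − 244) / (17 − 244) = -118/-227 = 0.51982.
Check on R: (89 − 153)/(29 − 153) = 0.5161 ✓

0.52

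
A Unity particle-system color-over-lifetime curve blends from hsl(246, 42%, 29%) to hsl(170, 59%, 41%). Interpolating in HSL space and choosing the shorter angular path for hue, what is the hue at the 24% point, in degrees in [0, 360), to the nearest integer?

228

Hue arc: Δh = 170 − 246 = -76° (|Δh| ≤ 180, already the shorter path).
H = 246 + 0.24 × (-76) = 227.76 → 228°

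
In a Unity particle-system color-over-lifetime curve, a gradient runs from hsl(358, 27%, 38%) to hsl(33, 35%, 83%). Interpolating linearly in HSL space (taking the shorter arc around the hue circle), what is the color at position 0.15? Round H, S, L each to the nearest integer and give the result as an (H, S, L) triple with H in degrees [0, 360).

(3, 28, 45)

Hue: 33 − 358 = -325°, but |-325| > 180 so the shorter arc goes the other way: Δh = -325 + 360 = 35°.
H = 358 + 0.15 × (35) = 363.25 → 363 → 363 mod 360 = 3°
S = 27 + 0.15 × (35 − 27) = 28.2 → 28%
L = 38 + 0.15 × (83 − 38) = 44.75 → 45%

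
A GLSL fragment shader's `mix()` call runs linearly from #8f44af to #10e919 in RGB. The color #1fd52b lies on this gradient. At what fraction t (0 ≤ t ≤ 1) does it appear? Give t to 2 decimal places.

Invert the lerp on the G channel (largest span, 165): t = (213 − 68) / (233 − 68) = 145/165 = 0.87879.
Check on R: (31 − 143)/(16 − 143) = 0.8819 ✓

0.88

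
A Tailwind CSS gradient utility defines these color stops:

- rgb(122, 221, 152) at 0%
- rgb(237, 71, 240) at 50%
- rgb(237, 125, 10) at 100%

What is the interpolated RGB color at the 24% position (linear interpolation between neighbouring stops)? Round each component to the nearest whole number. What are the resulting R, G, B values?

(177, 149, 194)

24% lies between the 0% and 50% stops, so the local fraction is t = (24 − 0)/(50 − 0) = 24/50 ≈ 0.48.
R = 122 + 0.48 × (237 − 122) = 177.2 → 177
G = 221 + 0.48 × (71 − 221) = 149 → 149
B = 152 + 0.48 × (240 − 152) = 194.24 → 194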